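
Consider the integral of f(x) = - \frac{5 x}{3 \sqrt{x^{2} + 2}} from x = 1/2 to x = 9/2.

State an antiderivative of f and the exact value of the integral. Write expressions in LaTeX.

f matches the chain-rule pattern g'(h)*h' with inner function h(x) = x^{2} + 2; substituting u = h(x) collapses the integral.
F(x) = - \frac{5 \sqrt{x^{2} + 2}}{3} is an antiderivative of f.
Check: d/dx[- \frac{5 \sqrt{x^{2} + 2}}{3}] = - \frac{5 x}{3 \sqrt{x^{2} + 2}} = f(x).
F(9/2) = - \frac{5 \sqrt{89}}{6}; F(1/2) = - \frac{5}{2}.
Integral = F(9/2) - F(1/2) = \frac{5}{2} - \frac{5 \sqrt{89}}{6}.

Antiderivative: F(x) = - \frac{5 \sqrt{x^{2} + 2}}{3}; value = \frac{5}{2} - \frac{5 \sqrt{89}}{6}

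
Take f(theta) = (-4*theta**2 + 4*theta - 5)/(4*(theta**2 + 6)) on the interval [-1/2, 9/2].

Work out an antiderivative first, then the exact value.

Antiderivative: F(theta) = -theta + log(theta**2 + 6)/2 + 19*sqrt(6)*atan(sqrt(6)*theta/6)/24; value = -5 - log(25/4)/2 + 19*sqrt(6)*atan(sqrt(6)/12)/24 + log(105/4)/2 + 19*sqrt(6)*atan(3*sqrt(6)/4)/24

Since d/dtheta undoes antidifferentiation here, F'(theta) = f(theta) is required of F(theta).
F(theta) = -theta + log(theta**2 + 6)/2 + 19*sqrt(6)*atan(sqrt(6)*theta/6)/24 is an antiderivative of f.
Check: d/dtheta[-theta + log(theta**2 + 6)/2 + 19*sqrt(6)*atan(sqrt(6)*theta/6)/24] = (-4*theta**2 + 4*theta - 5)/(4*theta**2 + 24), which equals f(theta).
F(9/2) = -9/2 + log(105/4)/2 + 19*sqrt(6)*atan(3*sqrt(6)/4)/24; F(-1/2) = -19*sqrt(6)*atan(sqrt(6)/12)/24 + 1/2 + log(25/4)/2.
Integral = F(9/2) - F(-1/2) = -5 - log(25/4)/2 + 19*sqrt(6)*atan(sqrt(6)/12)/24 + log(105/4)/2 + 19*sqrt(6)*atan(3*sqrt(6)/4)/24.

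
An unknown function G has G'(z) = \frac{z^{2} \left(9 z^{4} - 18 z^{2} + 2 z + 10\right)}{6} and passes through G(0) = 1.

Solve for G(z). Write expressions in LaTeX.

Differentiate the proposed G(z) back; it has to land on the given G'(z).
A general antiderivative is \frac{3 z^{7}}{14} - \frac{3 z^{5}}{5} + \frac{z^{4}}{12} + \frac{5 z^{3}}{9} + C.
The condition gives C = 1 - (0) = 1.
So G(z) = \frac{270 z^{7} - 756 z^{5} + 105 z^{4} + 700 z^{3} + 1260}{1260}.
Check: d/dz[\frac{270 z^{7} - 756 z^{5} + 105 z^{4} + 700 z^{3} + 1260}{1260}] = \frac{3 z^{6}}{2} - 3 z^{4} + \frac{z^{3}}{3} + \frac{5 z^{2}}{3}, which equals G'(z).

G(z) = \frac{270 z^{7} - 756 z^{5} + 105 z^{4} + 700 z^{3} + 1260}{1260}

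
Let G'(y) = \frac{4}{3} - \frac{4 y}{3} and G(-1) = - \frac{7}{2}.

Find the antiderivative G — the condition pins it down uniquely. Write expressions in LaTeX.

Recover the given G'(y) by differentiating a candidate G(y); any mismatch rules it out.
A general antiderivative is - \frac{2 y^{2}}{3} + \frac{4 y}{3} - 2 + C.
The condition gives C = - \frac{7}{2} - (-4) = \frac{1}{2}.
So G(y) = - \frac{4 y^{2} - 8 y + 9}{6}.
Check: d/dy[- \frac{4 y^{2} - 8 y + 9}{6}] = \frac{4}{3} - \frac{4 y}{3} = G'(y).

G(y) = - \frac{4 y^{2} - 8 y + 9}{6}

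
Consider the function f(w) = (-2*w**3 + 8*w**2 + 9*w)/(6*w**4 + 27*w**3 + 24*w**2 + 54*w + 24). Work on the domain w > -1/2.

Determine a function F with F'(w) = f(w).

An antiderivative is F(w) = -log(w + 1/2)/21 - 110*log(w + 4)/189 + 4*log(w**2 + 2)/27 + 13*sqrt(2)*atan(sqrt(2)*w/2)/54.

The denominator factors as 3*(w + 4)*(2*w + 1)*(w**2 + 2); partial fractions split f into directly integrable pieces: (8*w + 13)/(27*(w**2 + 2)) - 2/(21*(2*w + 1)) - 110/(189*(w + 4)).
Check: d/dw[-log(w + 1/2)/21 - 110*log(w + 4)/189 + 4*log(w**2 + 2)/27 + 13*sqrt(2)*atan(sqrt(2)*w/2)/54] = (-2*w**3 + 8*w**2 + 9*w)/(6*w**4 + 27*w**3 + 24*w**2 + 54*w + 24) = f(w).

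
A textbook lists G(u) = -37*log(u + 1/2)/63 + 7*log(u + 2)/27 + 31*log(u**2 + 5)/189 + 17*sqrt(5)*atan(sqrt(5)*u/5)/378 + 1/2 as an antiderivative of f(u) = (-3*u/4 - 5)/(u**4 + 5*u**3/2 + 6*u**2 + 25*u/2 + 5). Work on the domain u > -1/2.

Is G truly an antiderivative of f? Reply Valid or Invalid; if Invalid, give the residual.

d/du[G] = (-3*u - 20)/(4*u**4 + 10*u**3 + 24*u**2 + 50*u + 20)
This equals f(u) exactly, so the claim holds.

Valid: G'(u) = f(u).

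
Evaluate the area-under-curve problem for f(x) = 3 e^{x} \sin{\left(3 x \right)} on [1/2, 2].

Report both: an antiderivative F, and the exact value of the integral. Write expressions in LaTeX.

Recover f(x) by differentiating a candidate F(x); any mismatch rules it out.
F(x) = \frac{3 e^{x} \sin{\left(3 x \right)}}{10} - \frac{9 e^{x} \cos{\left(3 x \right)}}{10} is an antiderivative of f.
Check: d/dx[\frac{3 e^{x} \sin{\left(3 x \right)}}{10} - \frac{9 e^{x} \cos{\left(3 x \right)}}{10}] = 3 e^{x} \sin{\left(3 x \right)} = f(x).
F(2) = - \frac{9 e^{2} \cos{\left(6 \right)}}{10} + \frac{3 e^{2} \sin{\left(6 \right)}}{10}; F(1/2) = - \frac{9 e^{\frac{1}{2}} \cos{\left(\frac{3}{2} \right)}}{10} + \frac{3 e^{\frac{1}{2}} \sin{\left(\frac{3}{2} \right)}}{10}.
Integral = F(2) - F(1/2) = - \frac{9 e^{2} \cos{\left(6 \right)}}{10} + \frac{3 e^{2} \sin{\left(6 \right)}}{10} - \frac{3 e^{\frac{1}{2}} \sin{\left(\frac{3}{2} \right)}}{10} + \frac{9 e^{\frac{1}{2}} \cos{\left(\frac{3}{2} \right)}}{10}.

Antiderivative: F(x) = \frac{3 e^{x} \sin{\left(3 x \right)}}{10} - \frac{9 e^{x} \cos{\left(3 x \right)}}{10}; value = - \frac{9 e^{2} \cos{\left(6 \right)}}{10} + \frac{3 e^{2} \sin{\left(6 \right)}}{10} - \frac{3 e^{\frac{1}{2}} \sin{\left(\frac{3}{2} \right)}}{10} + \frac{9 e^{\frac{1}{2}} \cos{\left(\frac{3}{2} \right)}}{10}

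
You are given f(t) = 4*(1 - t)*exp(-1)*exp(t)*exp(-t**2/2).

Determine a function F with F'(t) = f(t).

An antiderivative is F(t) = 4*exp(-1)*exp(t)*exp(-t**2/2).

f matches the chain-rule pattern g'(h)*h' with inner function h(t) = -t**2/2 + t - 1; substituting u = h(t) collapses the integral.
Check: d/dt[4*exp(-1)*exp(t)*exp(-t**2/2)] = (-4*t*exp(t) + 4*exp(t))*exp(-1)*exp(-t**2/2), which equals f(t).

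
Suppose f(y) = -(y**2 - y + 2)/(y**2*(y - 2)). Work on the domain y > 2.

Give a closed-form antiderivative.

An antiderivative is F(y) = (-y*log(y - 2) - 1)/y.

The denominator factors as y**2*(y - 2); partial fractions split f into directly integrable pieces: -1/(y - 2) + y**(-2).
Check: d/dy[(-y*log(y - 2) - 1)/y] = (-y**2 + y - 2)/(y**3 - 2*y**2), which equals f(y).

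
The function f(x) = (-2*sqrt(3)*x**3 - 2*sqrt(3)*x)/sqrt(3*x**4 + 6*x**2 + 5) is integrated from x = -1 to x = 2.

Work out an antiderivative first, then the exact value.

Antiderivative: F(x) = -sqrt(x**4 + 2*x**2 + 5/3); value = -sqrt(231)/3 + sqrt(42)/3

The substitution u = x**4 + 2*x**2 + 5/3 works: f is exactly (dF/du)*(du/dx) for that inner function.
F(x) = -sqrt(x**4 + 2*x**2 + 5/3) is an antiderivative of f.
Check: d/dx[-sqrt(x**4 + 2*x**2 + 5/3)] = (-2*sqrt(3)*x**3 - 2*sqrt(3)*x)/sqrt(3*x**4 + 6*x**2 + 5) = f(x).
F(2) = -sqrt(231)/3; F(-1) = -sqrt(42)/3.
Integral = F(2) - F(-1) = -sqrt(231)/3 + sqrt(42)/3.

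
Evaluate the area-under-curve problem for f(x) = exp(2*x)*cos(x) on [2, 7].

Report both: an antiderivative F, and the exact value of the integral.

Antiderivative: F(x) = (sin(x) + 2*cos(x))*exp(2*x)/5; value = -exp(4)*sin(2)/5 - 2*exp(4)*cos(2)/5 + exp(14)*sin(7)/5 + 2*exp(14)*cos(7)/5

Check any antiderivative F(x) by computing F'(x) and comparing it with f(x).
F(x) = (sin(x) + 2*cos(x))*exp(2*x)/5 is an antiderivative of f.
Check: d/dx[(sin(x) + 2*cos(x))*exp(2*x)/5] = exp(2*x)*cos(x) = f(x).
F(7) = exp(14)*sin(7)/5 + 2*exp(14)*cos(7)/5; F(2) = 2*exp(4)*cos(2)/5 + exp(4)*sin(2)/5.
Integral = F(7) - F(2) = -exp(4)*sin(2)/5 - 2*exp(4)*cos(2)/5 + exp(14)*sin(7)/5 + 2*exp(14)*cos(7)/5.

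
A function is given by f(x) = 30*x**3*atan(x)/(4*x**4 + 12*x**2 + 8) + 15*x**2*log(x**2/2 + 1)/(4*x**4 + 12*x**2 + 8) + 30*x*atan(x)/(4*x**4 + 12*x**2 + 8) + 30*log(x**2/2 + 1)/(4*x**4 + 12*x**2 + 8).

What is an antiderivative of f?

f has the shape u'v + uv' for u = 15*atan(x)/4 and v = log(x**2/2 + 1) — it is the derivative of the product u*v.
Check: d/dx[15*log(x**2/2 + 1)*atan(x)/4] = (30*x**3*atan(x) + 15*x**2*log(x**2/2 + 1) + 30*x*atan(x) + 30*log(x**2/2 + 1))/(4*x**4 + 12*x**2 + 8), which equals f(x).

An antiderivative is F(x) = 15*log(x**2/2 + 1)*atan(x)/4.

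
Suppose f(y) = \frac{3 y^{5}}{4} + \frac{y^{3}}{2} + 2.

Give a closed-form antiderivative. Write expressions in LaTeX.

An antiderivative is F(y) = \frac{y^{6}}{8} + \frac{y^{4}}{8} + 2 y.

Integrate term by term and add the pieces.
Check: d/dy[\frac{y^{6}}{8} + \frac{y^{4}}{8} + 2 y] = \frac{3 y^{5}}{4} + \frac{y^{3}}{2} + 2 = f(y).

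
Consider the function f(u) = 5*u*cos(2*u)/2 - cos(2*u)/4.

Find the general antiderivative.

F(u) = 5*u*sin(2*u)/4 - sin(2*u)/8 + 5*cos(2*u)/8 + C

Integrate term by term and add the pieces.
Check: d/du[5*u*sin(2*u)/4 - sin(2*u)/8 + 5*cos(2*u)/8] = 5*u*cos(2*u)/2 - cos(2*u)/4 = f(u).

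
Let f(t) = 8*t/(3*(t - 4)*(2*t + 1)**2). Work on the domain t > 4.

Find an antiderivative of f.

An antiderivative is F(t) = 32*log(t - 4)/243 - 32*log(t + 1/2)/243 - 8/(108*t + 54).

The denominator factors as 3*(t - 4)*(2*t + 1)**2; partial fractions split f into directly integrable pieces: -64/(243*(2*t + 1)) + 8/(27*(2*t + 1)**2) + 32/(243*(t - 4)).
Check: d/dt[32*log(t - 4)/243 - 32*log(t + 1/2)/243 - 8/(108*t + 54)] = 8*t/(12*t**3 - 36*t**2 - 45*t - 12), which equals f(t).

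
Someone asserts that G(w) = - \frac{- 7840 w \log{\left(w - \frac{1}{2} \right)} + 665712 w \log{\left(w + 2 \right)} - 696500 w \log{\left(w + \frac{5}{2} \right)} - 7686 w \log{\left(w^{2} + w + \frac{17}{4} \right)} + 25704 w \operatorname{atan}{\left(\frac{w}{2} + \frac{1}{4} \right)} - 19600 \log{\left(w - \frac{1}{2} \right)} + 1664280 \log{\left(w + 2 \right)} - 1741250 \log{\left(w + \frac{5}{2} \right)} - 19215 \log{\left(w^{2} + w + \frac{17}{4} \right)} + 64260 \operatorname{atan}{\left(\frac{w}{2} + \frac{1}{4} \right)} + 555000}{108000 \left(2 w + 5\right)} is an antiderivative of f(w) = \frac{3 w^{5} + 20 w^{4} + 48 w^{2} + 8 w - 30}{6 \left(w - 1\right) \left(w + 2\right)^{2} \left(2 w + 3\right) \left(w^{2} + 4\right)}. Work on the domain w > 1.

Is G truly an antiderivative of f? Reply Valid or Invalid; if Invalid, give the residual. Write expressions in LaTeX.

d/dw[G] = \frac{96 w^{5} + 880 w^{4} + 1520 w^{3} + 2616 w^{2} + 2142 w - 405}{384 w^{6} + 2880 w^{5} + 9024 w^{4} + 17184 w^{3} + 20088 w^{2} + 4740 w - 10200}
d/dw[G] - f(w) = \frac{- 96 w^{9} - 1328 w^{8} - 2528 w^{7} - 5208 w^{6} - 9478 w^{5} - 17119 w^{4} - 45263 w^{3} - 4862 w^{2} - 18388 w - 15780}{768 w^{11} + 7680 w^{10} + 35136 w^{9} + 105024 w^{8} + 228048 w^{7} + 335808 w^{6} + 279276 w^{5} - 21900 w^{4} - 497808 w^{3} - 643872 w^{2} - 72960 w + 244800} != 0.

Invalid: d/dw[G] - f = \frac{- 96 w^{9} - 1328 w^{8} - 2528 w^{7} - 5208 w^{6} - 9478 w^{5} - 17119 w^{4} - 45263 w^{3} - 4862 w^{2} - 18388 w - 15780}{768 w^{11} + 7680 w^{10} + 35136 w^{9} + 105024 w^{8} + 228048 w^{7} + 335808 w^{6} + 279276 w^{5} - 21900 w^{4} - 497808 w^{3} - 643872 w^{2} - 72960 w + 244800}, which is not 0.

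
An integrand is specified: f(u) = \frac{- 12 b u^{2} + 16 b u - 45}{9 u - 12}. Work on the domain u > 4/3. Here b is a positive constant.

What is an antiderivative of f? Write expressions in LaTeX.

An antiderivative is F(u) = - \frac{2 b u^{2} + 15 \log{\left(\frac{3 u}{2} - 2 \right)}}{3}.

Since d/du undoes antidifferentiation here, F'(u) = f(u) is required of F(u).
Check: d/du[- \frac{2 b u^{2} + 15 \log{\left(\frac{3 u}{2} - 2 \right)}}{3}] = \frac{- 12 b u^{2} + 16 b u - 45}{9 u - 12} = f(u).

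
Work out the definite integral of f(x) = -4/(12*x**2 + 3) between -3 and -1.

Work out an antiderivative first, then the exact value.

An antiderivative F(x) passes only if d/dx[F] lands on f(x) exactly.
F(x) = -2*atan(2*x)/3 is an antiderivative of f.
Check: d/dx[-2*atan(2*x)/3] = -4/(12*x**2 + 3) = f(x).
F(-1) = 2*atan(2)/3; F(-3) = 2*atan(6)/3.
Integral = F(-1) - F(-3) = -2*atan(6)/3 + 2*atan(2)/3.

Antiderivative: F(x) = -2*atan(2*x)/3; value = -2*atan(6)/3 + 2*atan(2)/3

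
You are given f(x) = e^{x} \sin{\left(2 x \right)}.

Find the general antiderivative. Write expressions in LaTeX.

F(x) = \frac{\left(\sin{\left(2 x \right)} - 2 \cos{\left(2 x \right)}\right) e^{x}}{5} + C

A candidate is checked by its d/dx: the result must match f(x).
Check: d/dx[\frac{\left(\sin{\left(2 x \right)} - 2 \cos{\left(2 x \right)}\right) e^{x}}{5}] = e^{x} \sin{\left(2 x \right)} = f(x).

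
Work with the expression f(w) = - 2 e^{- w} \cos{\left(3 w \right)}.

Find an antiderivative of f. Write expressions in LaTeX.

Since d/dw undoes antidifferentiation here, F'(w) = f(w) is required of F(w).
Check: d/dw[\frac{\left(- 3 \sin{\left(3 w \right)} + \cos{\left(3 w \right)}\right) e^{- w}}{5}] = - 2 e^{- w} \cos{\left(3 w \right)} = f(w).

An antiderivative is F(w) = \frac{\left(- 3 \sin{\left(3 w \right)} + \cos{\left(3 w \right)}\right) e^{- w}}{5}.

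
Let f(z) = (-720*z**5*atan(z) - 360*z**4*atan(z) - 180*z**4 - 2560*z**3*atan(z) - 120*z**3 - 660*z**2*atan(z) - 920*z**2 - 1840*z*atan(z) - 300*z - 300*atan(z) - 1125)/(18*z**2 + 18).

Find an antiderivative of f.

f has the shape u'v + uv' for u = -5*(-2*z**2 - 2*z/3 - 5)**2/2 and v = atan(z) — it is the derivative of the product u*v.
Check: d/dz[-5*(6*z**2 + 2*z + 15)**2*atan(z)/18] = (-720*z**5*atan(z) - 360*z**4*atan(z) - 180*z**4 - 2560*z**3*atan(z) - 120*z**3 - 660*z**2*atan(z) - 920*z**2 - 1840*z*atan(z) - 300*z - 300*atan(z) - 1125)/(18*z**2 + 18) = f(z).

An antiderivative is F(z) = -5*(6*z**2 + 2*z + 15)**2*atan(z)/18.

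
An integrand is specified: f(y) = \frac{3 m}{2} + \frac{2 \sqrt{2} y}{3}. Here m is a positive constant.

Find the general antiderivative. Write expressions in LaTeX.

A first test for any F(y): its y-derivative must equal f(y) identically.
Check: d/dy[\frac{3 m y}{2} + \frac{\sqrt{y^{2} + 1} \sqrt{2 y^{2} + 2}}{3}] = \frac{3 m}{2} + \frac{2 \sqrt{2} y}{3} = f(y).

F(y) = \frac{3 m y}{2} + \frac{\sqrt{y^{2} + 1} \sqrt{2 y^{2} + 2}}{3} + C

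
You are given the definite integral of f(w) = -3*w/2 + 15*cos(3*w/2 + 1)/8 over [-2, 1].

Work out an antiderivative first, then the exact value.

Antiderivative: F(w) = -(3*w**2 - 5*sin(3*w/2 + 1) + 5)/4; value = 5*sin(5/2)/4 + 5*sin(2)/4 + 9/4

The integrand splits into summands that can be handled one at a time.
F(w) = -(3*w**2 - 5*sin(3*w/2 + 1) + 5)/4 is an antiderivative of f.
Check: d/dw[-(3*w**2 - 5*sin(3*w/2 + 1) + 5)/4] = -3*w/2 + 15*cos(3*w/2 + 1)/8 = f(w).
F(1) = -2 + 5*sin(5/2)/4; F(-2) = -17/4 - 5*sin(2)/4.
Integral = F(1) - F(-2) = 5*sin(5/2)/4 + 5*sin(2)/4 + 9/4.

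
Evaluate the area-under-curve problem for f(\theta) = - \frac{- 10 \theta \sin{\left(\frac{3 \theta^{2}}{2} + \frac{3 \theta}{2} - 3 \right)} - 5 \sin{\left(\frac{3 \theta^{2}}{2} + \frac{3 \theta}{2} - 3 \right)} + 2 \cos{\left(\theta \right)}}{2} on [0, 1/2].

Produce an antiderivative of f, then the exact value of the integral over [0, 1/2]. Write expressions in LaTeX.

Antiderivative: F(\theta) = \frac{- 3 \sin{\left(\theta \right)} - 5 \cos{\left(\frac{3 \theta^{2}}{2} + \frac{3 \theta}{2} - 3 \right)}}{3}; value = \frac{5 \cos{\left(3 \right)}}{3} - \sin{\left(\frac{1}{2} \right)} - \frac{5 \cos{\left(\frac{15}{8} \right)}}{3}

Whatever form F(\theta) takes, F'(\theta) = f(\theta) is non-negotiable.
F(\theta) = \frac{- 3 \sin{\left(\theta \right)} - 5 \cos{\left(\frac{3 \theta^{2}}{2} + \frac{3 \theta}{2} - 3 \right)}}{3} is an antiderivative of f.
Check: d/d\theta[\frac{- 3 \sin{\left(\theta \right)} - 5 \cos{\left(\frac{3 \theta^{2}}{2} + \frac{3 \theta}{2} - 3 \right)}}{3}] = 5 \theta \sin{\left(\frac{3 \theta^{2}}{2} + \frac{3 \theta}{2} - 3 \right)} + \frac{5 \sin{\left(\frac{3 \theta^{2}}{2} + \frac{3 \theta}{2} - 3 \right)}}{2} - \cos{\left(\theta \right)}, which equals f(\theta).
F(1/2) = - \sin{\left(\frac{1}{2} \right)} - \frac{5 \cos{\left(\frac{15}{8} \right)}}{3}; F(0) = - \frac{5 \cos{\left(3 \right)}}{3}.
Integral = F(1/2) - F(0) = \frac{5 \cos{\left(3 \right)}}{3} - \sin{\left(\frac{1}{2} \right)} - \frac{5 \cos{\left(\frac{15}{8} \right)}}{3}.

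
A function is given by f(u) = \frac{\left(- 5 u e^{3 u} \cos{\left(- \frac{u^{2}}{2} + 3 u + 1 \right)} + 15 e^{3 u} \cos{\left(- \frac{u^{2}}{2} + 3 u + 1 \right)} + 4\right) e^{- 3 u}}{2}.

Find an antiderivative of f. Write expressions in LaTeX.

Since d/du undoes antidifferentiation here, F'(u) = f(u) is required of F(u).
Check: d/du[\frac{\left(15 e^{3 u} \sin{\left(- \frac{u^{2}}{2} + 3 u + 1 \right)} - 4\right) e^{- 3 u}}{6}] = \frac{\left(- 5 u e^{3 u} \cos{\left(- \frac{u^{2}}{2} + 3 u + 1 \right)} + 15 e^{3 u} \cos{\left(- \frac{u^{2}}{2} + 3 u + 1 \right)} + 4\right) e^{- 3 u}}{2} = f(u).

An antiderivative is F(u) = \frac{\left(15 e^{3 u} \sin{\left(- \frac{u^{2}}{2} + 3 u + 1 \right)} - 4\right) e^{- 3 u}}{6}.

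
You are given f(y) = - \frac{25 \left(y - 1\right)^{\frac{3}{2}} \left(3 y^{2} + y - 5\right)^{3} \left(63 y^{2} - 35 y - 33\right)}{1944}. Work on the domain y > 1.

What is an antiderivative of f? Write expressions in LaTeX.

An antiderivative is F(y) = - \frac{25 \left(y - 1\right)^{\frac{5}{2}} \left(y^{2} + \frac{y}{3} - \frac{5}{3}\right)^{4}}{12}.

Recognize the product-rule pattern: f = u'v + uv' with u = - \frac{25 \left(y - 1\right)^{\frac{5}{2}}}{12}, v = \left(y^{2} + \frac{y}{3} - \frac{5}{3}\right)^{4}, so integration by parts undoes it.
Check: d/dy[- \frac{25 \left(y - 1\right)^{\frac{5}{2}} \left(y^{2} + \frac{y}{3} - \frac{5}{3}\right)^{4}}{12}] = - \frac{175 y^{9} \sqrt{y - 1}}{8} + \frac{875 y^{8} \sqrt{y - 1}}{72} + \frac{1625 y^{7} \sqrt{y - 1}}{12} - \frac{10675 y^{6} \sqrt{y - 1}}{108} - \frac{564775 y^{5} \sqrt{y - 1}}{1944} + \frac{504775 y^{4} \sqrt{y - 1}}{1944} + \frac{73925 y^{3} \sqrt{y - 1}}{324} - \frac{241625 y^{2} \sqrt{y - 1}}{972} - \frac{55625 y \sqrt{y - 1}}{1944} + \frac{34375 \sqrt{y - 1}}{648}, which equals f(y).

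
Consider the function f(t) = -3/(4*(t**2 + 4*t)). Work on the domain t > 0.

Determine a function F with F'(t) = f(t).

Factor the denominator (4*t*(t + 4)) and decompose: f = 3/(16*(t + 4)) - 3/(16*t); each piece integrates to a log, atan, or power term.
Check: d/dt[3*(-log(t) + log(t + 4))/16] = -3/(4*t**2 + 16*t), which equals f(t).

An antiderivative is F(t) = 3*(-log(t) + log(t + 4))/16.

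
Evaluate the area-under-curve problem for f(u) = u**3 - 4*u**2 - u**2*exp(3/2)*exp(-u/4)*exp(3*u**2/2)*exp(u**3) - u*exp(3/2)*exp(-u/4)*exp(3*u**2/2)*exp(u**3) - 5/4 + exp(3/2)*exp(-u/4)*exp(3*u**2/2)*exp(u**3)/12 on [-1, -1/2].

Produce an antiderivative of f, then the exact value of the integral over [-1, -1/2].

Antiderivative: F(u) = u**4/4 - 4*u**3/3 - 5*u/4 - exp(3/2)*exp(-u/4)*exp(3*u**2/2)*exp(u**3)/3; value = -exp(15/8)/3 - 389/192 + exp(9/4)/3

The integrand splits into summands that can be handled one at a time.
F(u) = u**4/4 - 4*u**3/3 - 5*u/4 - exp(3/2)*exp(-u/4)*exp(3*u**2/2)*exp(u**3)/3 is an antiderivative of f.
Check: d/du[u**4/4 - 4*u**3/3 - 5*u/4 - exp(3/2)*exp(-u/4)*exp(3*u**2/2)*exp(u**3)/3] = (12*u**3*exp(u/4) - 48*u**2*exp(u/4) - 12*u**2*exp(3/2)*exp(3*u**2/2)*exp(u**3) - 12*u*exp(3/2)*exp(3*u**2/2)*exp(u**3) - 15*exp(u/4) + exp(3/2)*exp(3*u**2/2)*exp(u**3))*exp(-u/4)/12, which equals f(u).
F(-1/2) = 155/192 - exp(15/8)/3; F(-1) = 17/6 - exp(9/4)/3.
Integral = F(-1/2) - F(-1) = -exp(15/8)/3 - 389/192 + exp(9/4)/3.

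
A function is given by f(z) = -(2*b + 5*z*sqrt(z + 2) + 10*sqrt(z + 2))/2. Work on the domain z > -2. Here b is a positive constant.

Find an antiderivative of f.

Whatever form F(z) takes, F'(z) = f(z) is non-negotiable.
Check: d/dz[-b*z - z**2*sqrt(z + 2) - 4*z*sqrt(z + 2) - 4*sqrt(z + 2)] = (-2*b*sqrt(z + 2) - 5*z**2 - 20*z - 20)/(2*sqrt(z + 2)), which equals f(z).

An antiderivative is F(z) = -b*z - z**2*sqrt(z + 2) - 4*z*sqrt(z + 2) - 4*sqrt(z + 2).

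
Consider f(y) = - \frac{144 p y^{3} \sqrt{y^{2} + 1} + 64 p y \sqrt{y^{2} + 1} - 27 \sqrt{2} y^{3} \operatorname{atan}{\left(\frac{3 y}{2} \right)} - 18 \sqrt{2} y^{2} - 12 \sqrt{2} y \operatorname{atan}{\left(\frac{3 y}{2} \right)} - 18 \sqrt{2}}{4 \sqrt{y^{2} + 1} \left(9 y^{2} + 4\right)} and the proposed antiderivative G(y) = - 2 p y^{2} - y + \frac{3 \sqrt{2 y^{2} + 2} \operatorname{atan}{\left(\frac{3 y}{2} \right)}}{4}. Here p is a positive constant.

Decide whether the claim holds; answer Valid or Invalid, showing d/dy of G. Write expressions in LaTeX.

d/dy[G] = \frac{- 144 p y^{3} \sqrt{y^{2} + 1} - 64 p y \sqrt{y^{2} + 1} + 27 \sqrt{2} y^{3} \operatorname{atan}{\left(\frac{3 y}{2} \right)} - 36 y^{2} \sqrt{y^{2} + 1} + 18 \sqrt{2} y^{2} + 12 \sqrt{2} y \operatorname{atan}{\left(\frac{3 y}{2} \right)} - 16 \sqrt{y^{2} + 1} + 18 \sqrt{2}}{36 y^{2} \sqrt{y^{2} + 1} + 16 \sqrt{y^{2} + 1}}
d/dy[G] - f(y) = -1 != 0.

Invalid: d/dy[G] - f = -1, which is not 0.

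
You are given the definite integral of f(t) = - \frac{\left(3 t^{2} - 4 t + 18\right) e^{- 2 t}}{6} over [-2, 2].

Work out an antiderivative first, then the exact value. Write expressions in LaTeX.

Antiderivative: F(t) = \frac{\left(6 t^{2} - 2 t + 35\right) e^{- 2 t}}{24}; value = - \frac{21 e^{4}}{8} + \frac{55}{24 e^{4}}

f has the shape u'v + uv' for u = \frac{t^{2}}{4} - \frac{t}{12} + \frac{35}{24} and v = e^{- 2 t} — it is the derivative of the product u*v.
F(t) = \frac{\left(6 t^{2} - 2 t + 35\right) e^{- 2 t}}{24} is an antiderivative of f.
Check: d/dt[\frac{\left(6 t^{2} - 2 t + 35\right) e^{- 2 t}}{24}] = \frac{\left(- 3 t^{2} + 4 t - 18\right) e^{- 2 t}}{6}, which equals f(t).
F(2) = \frac{55}{24 e^{4}}; F(-2) = \frac{21 e^{4}}{8}.
Integral = F(2) - F(-2) = - \frac{21 e^{4}}{8} + \frac{55}{24 e^{4}}.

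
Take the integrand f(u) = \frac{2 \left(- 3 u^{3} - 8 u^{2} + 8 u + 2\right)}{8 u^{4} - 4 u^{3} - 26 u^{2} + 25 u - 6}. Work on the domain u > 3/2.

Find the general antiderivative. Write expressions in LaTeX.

The denominator factors as \left(u + 2\right) \left(2 u - 3\right) \left(2 u - 1\right)^{2}; partial fractions split f into directly integrable pieces: \frac{3}{200 \left(2 u - 1\right)} - \frac{29}{20 \left(2 u - 1\right)^{2}} - \frac{113}{56 \left(2 u - 3\right)} + \frac{44}{175 \left(u + 2\right)}.
Check: d/du[- \frac{113 \log{\left(u - \frac{3}{2} \right)}}{112} + \frac{3 \log{\left(u - \frac{1}{2} \right)}}{400} + \frac{44 \log{\left(u + 2 \right)}}{175} + \frac{29}{80 u - 40}] = \frac{- 6 u^{3} - 16 u^{2} + 16 u + 4}{8 u^{4} - 4 u^{3} - 26 u^{2} + 25 u - 6}, which equals f(u).

F(u) = - \frac{113 \log{\left(u - \frac{3}{2} \right)}}{112} + \frac{3 \log{\left(u - \frac{1}{2} \right)}}{400} + \frac{44 \log{\left(u + 2 \right)}}{175} + \frac{29}{80 u - 40} + C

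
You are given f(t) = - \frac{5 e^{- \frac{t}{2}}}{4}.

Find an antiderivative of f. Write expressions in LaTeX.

Since d/dt undoes antidifferentiation here, F'(t) = f(t) is required of F(t).
Check: d/dt[\frac{5 e^{- \frac{t}{2}}}{2}] = - \frac{5 e^{- \frac{t}{2}}}{4} = f(t).

An antiderivative is F(t) = \frac{5 e^{- \frac{t}{2}}}{2}.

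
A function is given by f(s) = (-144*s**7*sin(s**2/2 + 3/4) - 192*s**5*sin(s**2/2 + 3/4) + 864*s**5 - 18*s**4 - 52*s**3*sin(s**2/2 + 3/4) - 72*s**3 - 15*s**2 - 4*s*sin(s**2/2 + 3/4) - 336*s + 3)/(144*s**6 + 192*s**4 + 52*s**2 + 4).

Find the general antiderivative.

F(s) = (72*s**2*log(s**2 + 1) + 24*s**2*cos(s**2/2 + 3/4) + 3*s + 12*log(s**2 + 1) + 4*cos(s**2/2 + 3/4) + 30)/(24*s**2 + 4) + C

An antiderivative F(s) passes only if d/ds[F] lands on f(s) exactly.
Check: d/ds[(72*s**2*log(s**2 + 1) + 24*s**2*cos(s**2/2 + 3/4) + 3*s + 12*log(s**2 + 1) + 4*cos(s**2/2 + 3/4) + 30)/(24*s**2 + 4)] = (-144*s**7*sin(s**2/2 + 3/4) - 192*s**5*sin(s**2/2 + 3/4) + 864*s**5 - 18*s**4 - 52*s**3*sin(s**2/2 + 3/4) - 72*s**3 - 15*s**2 - 4*s*sin(s**2/2 + 3/4) - 336*s + 3)/(144*s**6 + 192*s**4 + 52*s**2 + 4) = f(s).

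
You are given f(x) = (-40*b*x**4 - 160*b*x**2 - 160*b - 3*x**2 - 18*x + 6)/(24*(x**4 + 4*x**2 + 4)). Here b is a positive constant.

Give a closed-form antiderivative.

An antiderivative is F(x) = -(40*b*x**3 + 80*b*x - 3*x - 9)/(24*(x**2 + 2)).

Whatever form F(x) takes, F'(x) = f(x) is non-negotiable.
Check: d/dx[-(40*b*x**3 + 80*b*x - 3*x - 9)/(24*(x**2 + 2))] = (-40*b*x**4 - 160*b*x**2 - 160*b - 3*x**2 - 18*x + 6)/(24*x**4 + 96*x**2 + 96), which equals f(x).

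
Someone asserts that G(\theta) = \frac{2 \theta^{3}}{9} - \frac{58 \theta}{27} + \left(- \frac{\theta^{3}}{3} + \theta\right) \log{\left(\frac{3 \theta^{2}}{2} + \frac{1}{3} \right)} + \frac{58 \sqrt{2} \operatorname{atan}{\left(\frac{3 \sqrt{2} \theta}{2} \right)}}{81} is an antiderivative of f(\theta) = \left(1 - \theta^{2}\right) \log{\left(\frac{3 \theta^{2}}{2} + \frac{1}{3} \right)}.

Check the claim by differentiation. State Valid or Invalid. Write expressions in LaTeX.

d/d\theta[G] = - \theta^{2} \log{\left(9 \theta^{2} + 2 \right)} + \theta^{2} \log{\left(6 \right)} + \log{\left(9 \theta^{2} + 2 \right)} - \log{\left(6 \right)}
This equals f(\theta) exactly, so the claim holds.

Valid. The derivative of G reproduces f.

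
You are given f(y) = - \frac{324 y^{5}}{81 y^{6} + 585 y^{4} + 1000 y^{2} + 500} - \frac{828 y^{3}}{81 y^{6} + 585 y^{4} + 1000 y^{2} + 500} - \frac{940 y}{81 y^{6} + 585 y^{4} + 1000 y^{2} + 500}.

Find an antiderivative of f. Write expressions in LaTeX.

An antiderivative is F(y) = - \frac{2 \left(9 y^{2} \log{\left(y^{2} + 5 \right)} + 10 \log{\left(y^{2} + 5 \right)} - 3\right)}{9 y^{2} + 10}.

The integrand splits into summands that can be handled one at a time.
Check: d/dy[- \frac{2 \left(9 y^{2} \log{\left(y^{2} + 5 \right)} + 10 \log{\left(y^{2} + 5 \right)} - 3\right)}{9 y^{2} + 10}] = \frac{- 324 y^{5} - 828 y^{3} - 940 y}{81 y^{6} + 585 y^{4} + 1000 y^{2} + 500}, which equals f(y).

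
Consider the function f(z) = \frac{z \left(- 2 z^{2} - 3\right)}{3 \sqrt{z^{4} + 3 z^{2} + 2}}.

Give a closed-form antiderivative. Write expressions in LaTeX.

f matches the chain-rule pattern g'(h)*h' with inner function h(z) = z^{4} + 3 z^{2} + 2; substituting u = h(z) collapses the integral.
Check: d/dz[- \frac{\sqrt{z^{4} + 3 z^{2} + 2}}{3}] = \frac{- 2 z^{3} - 3 z}{3 \sqrt{z^{4} + 3 z^{2} + 2}}, which equals f(z).

An antiderivative is F(z) = - \frac{\sqrt{z^{4} + 3 z^{2} + 2}}{3}.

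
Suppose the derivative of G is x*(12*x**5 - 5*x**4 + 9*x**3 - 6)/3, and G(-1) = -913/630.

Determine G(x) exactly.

Recover the given G'(x) by differentiating a candidate G(x); any mismatch rules it out.
A general antiderivative is 4*x**7/7 - 5*x**6/18 + 3*x**5/5 - x**2 + C.
The condition gives C = -913/630 - (-1543/630) = 1.
So G(x) = (360*x**7 - 175*x**6 + 378*x**5 - 630*x**2 + 630)/630.
Check: d/dx[(360*x**7 - 175*x**6 + 378*x**5 - 630*x**2 + 630)/630] = 4*x**6 - 5*x**5/3 + 3*x**4 - 2*x, which equals G'(x).

G(x) = (360*x**7 - 175*x**6 + 378*x**5 - 630*x**2 + 630)/630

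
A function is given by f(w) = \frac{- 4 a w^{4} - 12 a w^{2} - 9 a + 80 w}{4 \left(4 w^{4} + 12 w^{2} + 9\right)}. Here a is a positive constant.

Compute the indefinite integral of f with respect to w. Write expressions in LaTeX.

Whatever form F(w) takes, F'(w) = f(w) is non-negotiable.
Check: d/dw[- \frac{2 a w^{3} + 3 a w + 20}{4 \left(2 w^{2} + 3\right)}] = \frac{- 4 a w^{4} - 12 a w^{2} - 9 a + 80 w}{16 w^{4} + 48 w^{2} + 36}, which equals f(w).

F(w) = - \frac{2 a w^{3} + 3 a w + 20}{4 \left(2 w^{2} + 3\right)} + C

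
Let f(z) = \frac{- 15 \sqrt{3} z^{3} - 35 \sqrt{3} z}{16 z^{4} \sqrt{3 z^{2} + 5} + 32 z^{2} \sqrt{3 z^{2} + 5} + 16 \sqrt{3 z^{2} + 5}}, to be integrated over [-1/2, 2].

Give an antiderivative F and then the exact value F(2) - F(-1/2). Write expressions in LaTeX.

Antiderivative: F(z) = \frac{5 \sqrt{3} \sqrt{3 z^{2} + 5}}{16 \left(z^{2} + 1\right)}; value = - \frac{\sqrt{69}}{8} + \frac{\sqrt{51}}{16}

f has the shape u'v + uv' for u = \frac{15}{4 \left(4 z^{2} + 4\right)} and v = \sqrt{z^{2} + \frac{5}{3}} — it is the derivative of the product u*v.
F(z) = \frac{5 \sqrt{3} \sqrt{3 z^{2} + 5}}{16 \left(z^{2} + 1\right)} is an antiderivative of f.
Check: d/dz[\frac{5 \sqrt{3} \sqrt{3 z^{2} + 5}}{16 \left(z^{2} + 1\right)}] = \frac{- 15 \sqrt{3} z^{3} - 35 \sqrt{3} z}{16 z^{4} \sqrt{3 z^{2} + 5} + 32 z^{2} \sqrt{3 z^{2} + 5} + 16 \sqrt{3 z^{2} + 5}} = f(z).
F(2) = \frac{\sqrt{51}}{16}; F(-1/2) = \frac{\sqrt{69}}{8}.
Integral = F(2) - F(-1/2) = - \frac{\sqrt{69}}{8} + \frac{\sqrt{51}}{16}.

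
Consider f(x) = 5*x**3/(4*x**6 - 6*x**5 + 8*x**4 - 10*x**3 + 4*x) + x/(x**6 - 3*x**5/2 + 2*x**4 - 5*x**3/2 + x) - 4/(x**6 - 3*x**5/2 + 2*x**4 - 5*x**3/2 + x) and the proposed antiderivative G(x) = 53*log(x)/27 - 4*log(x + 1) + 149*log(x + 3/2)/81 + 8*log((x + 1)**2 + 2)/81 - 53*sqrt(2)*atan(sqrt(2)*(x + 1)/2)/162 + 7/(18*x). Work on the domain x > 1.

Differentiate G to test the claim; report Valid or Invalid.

Invalid: d/dx[G] - f = (-30*x**7 - 90*x**6 - 145*x**5 + 45*x**4 + 107*x**3 + 365*x**2 + 182*x - 14)/(8*x**11 + 24*x**10 + 38*x**9 + 22*x**8 - 28*x**7 - 68*x**6 - 102*x**5 - 14*x**4 + 84*x**3 + 36*x**2), which is not 0.

d/dx[G] = (5*x**3 + 15*x**2 + 19*x - 7)/(4*x**6 + 18*x**5 + 38*x**4 + 42*x**3 + 18*x**2)
d/dx[G] - f(x) = (-30*x**7 - 90*x**6 - 145*x**5 + 45*x**4 + 107*x**3 + 365*x**2 + 182*x - 14)/(8*x**11 + 24*x**10 + 38*x**9 + 22*x**8 - 28*x**7 - 68*x**6 - 102*x**5 - 14*x**4 + 84*x**3 + 36*x**2) != 0.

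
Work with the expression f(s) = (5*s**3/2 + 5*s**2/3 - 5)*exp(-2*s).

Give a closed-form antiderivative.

An antiderivative is F(s) = -5*(12*s**3 + 26*s**2 + 26*s - 11)*exp(-2*s)/48.

Recognize the product-rule pattern: f = u'v + uv' with u = -5*s**3/4 - 65*s**2/24 - 65*s/24 + 55/48, v = exp(-2*s), so integration by parts undoes it.
Check: d/ds[-5*(12*s**3 + 26*s**2 + 26*s - 11)*exp(-2*s)/48] = (15*s**3 + 10*s**2 - 30)*exp(-2*s)/6, which equals f(s).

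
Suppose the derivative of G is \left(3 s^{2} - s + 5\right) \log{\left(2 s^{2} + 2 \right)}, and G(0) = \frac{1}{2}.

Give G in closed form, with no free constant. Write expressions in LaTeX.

G(s) = \frac{6 s^{3} \log{\left(2 s^{2} + 2 \right)} - 4 s^{3} - 3 s^{2} \log{\left(2 s^{2} + 2 \right)} + 3 s^{2} + 30 s \log{\left(2 s^{2} + 2 \right)} - 48 s - 3 \log{\left(s^{2} + 1 \right)} + 48 \operatorname{atan}{\left(s \right)} + 3}{6}

A candidate passes only if d/ds[G] lands on the given G'(s) exactly.
A general antiderivative is - \frac{2 s^{3}}{3} + \frac{s^{2}}{2} - 8 s + \left(s^{3} - \frac{s^{2}}{2} + 5 s\right) \log{\left(2 s^{2} + 2 \right)} - \frac{\log{\left(s^{2} + 1 \right)}}{2} + 8 \operatorname{atan}{\left(s \right)} + C.
The condition gives C = \frac{1}{2} - (0) = \frac{1}{2}.
So G(s) = \frac{6 s^{3} \log{\left(2 s^{2} + 2 \right)} - 4 s^{3} - 3 s^{2} \log{\left(2 s^{2} + 2 \right)} + 3 s^{2} + 30 s \log{\left(2 s^{2} + 2 \right)} - 48 s - 3 \log{\left(s^{2} + 1 \right)} + 48 \operatorname{atan}{\left(s \right)} + 3}{6}.
Check: d/ds[\frac{6 s^{3} \log{\left(2 s^{2} + 2 \right)} - 4 s^{3} - 3 s^{2} \log{\left(2 s^{2} + 2 \right)} + 3 s^{2} + 30 s \log{\left(2 s^{2} + 2 \right)} - 48 s - 3 \log{\left(s^{2} + 1 \right)} + 48 \operatorname{atan}{\left(s \right)} + 3}{6}] = 3 s^{2} \log{\left(s^{2} + 1 \right)} + 3 s^{2} \log{\left(2 \right)} - s \log{\left(s^{2} + 1 \right)} - s \log{\left(2 \right)} + 5 \log{\left(s^{2} + 1 \right)} + 5 \log{\left(2 \right)}, which equals G'(s).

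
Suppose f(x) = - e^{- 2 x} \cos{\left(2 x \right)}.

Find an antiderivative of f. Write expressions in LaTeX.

Whatever form F(x) takes, F'(x) = f(x) is non-negotiable.
Check: d/dx[\frac{\left(- \sin{\left(2 x \right)} + \cos{\left(2 x \right)}\right) e^{- 2 x}}{4}] = - e^{- 2 x} \cos{\left(2 x \right)} = f(x).

An antiderivative is F(x) = \frac{\left(- \sin{\left(2 x \right)} + \cos{\left(2 x \right)}\right) e^{- 2 x}}{4}.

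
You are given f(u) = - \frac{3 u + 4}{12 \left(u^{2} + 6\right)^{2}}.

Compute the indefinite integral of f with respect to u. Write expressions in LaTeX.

F(u) = \frac{- 6 u - \sqrt{6} \left(u^{2} + 6\right) \operatorname{atan}{\left(\frac{\sqrt{6} u}{6} \right)} + 27}{216 \left(u^{2} + 6\right)} + C

Whatever form F(u) takes, F'(u) = f(u) is non-negotiable.
Check: d/du[\frac{- 6 u - \sqrt{6} \left(u^{2} + 6\right) \operatorname{atan}{\left(\frac{\sqrt{6} u}{6} \right)} + 27}{216 \left(u^{2} + 6\right)}] = \frac{- 3 u - 4}{12 u^{4} + 144 u^{2} + 432}, which equals f(u).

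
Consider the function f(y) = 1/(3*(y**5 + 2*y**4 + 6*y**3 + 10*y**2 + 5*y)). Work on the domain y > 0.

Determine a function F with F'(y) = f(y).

Factor the denominator (3*y*(y + 1)**2*(y**2 + 5)) and decompose: f = (2*y - 5)/(270*(y**2 + 5)) - 2/(27*(y + 1)) - 1/(18*(y + 1)**2) + 1/(15*y); each piece integrates to a log, atan, or power term.
Check: d/dy[(18*y*log(y) - 20*y*log(y + 1) + y*log(y**2 + 5) - sqrt(5)*y*atan(sqrt(5)*y/5) + 18*log(y) - 20*log(y + 1) + log(y**2 + 5) - sqrt(5)*atan(sqrt(5)*y/5) + 15)/(270*y + 270)] = 1/(3*y**5 + 6*y**4 + 18*y**3 + 30*y**2 + 15*y), which equals f(y).

An antiderivative is F(y) = (18*y*log(y) - 20*y*log(y + 1) + y*log(y**2 + 5) - sqrt(5)*y*atan(sqrt(5)*y/5) + 18*log(y) - 20*log(y + 1) + log(y**2 + 5) - sqrt(5)*atan(sqrt(5)*y/5) + 15)/(270*y + 270).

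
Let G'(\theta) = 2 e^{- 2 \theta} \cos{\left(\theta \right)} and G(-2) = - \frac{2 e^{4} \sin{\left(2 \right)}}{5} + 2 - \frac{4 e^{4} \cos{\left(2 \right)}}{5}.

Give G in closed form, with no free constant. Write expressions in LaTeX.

Whatever form G(\theta) takes, its d/d\theta must return the stated G'(\theta).
A general antiderivative is \frac{2 e^{- 2 \theta} \sin{\left(\theta \right)}}{5} - \frac{4 e^{- 2 \theta} \cos{\left(\theta \right)}}{5} + C.
The condition gives C = - \frac{2 e^{4} \sin{\left(2 \right)}}{5} + 2 - \frac{4 e^{4} \cos{\left(2 \right)}}{5} - (- \frac{2 e^{4} \sin{\left(2 \right)}}{5} - \frac{4 e^{4} \cos{\left(2 \right)}}{5}) = 2.
So G(\theta) = 2 + \frac{2 e^{- 2 \theta} \sin{\left(\theta \right)}}{5} - \frac{4 e^{- 2 \theta} \cos{\left(\theta \right)}}{5}.
Check: d/d\theta[2 + \frac{2 e^{- 2 \theta} \sin{\left(\theta \right)}}{5} - \frac{4 e^{- 2 \theta} \cos{\left(\theta \right)}}{5}] = 2 e^{- 2 \theta} \cos{\left(\theta \right)} = G'(\theta).

G(\theta) = 2 + \frac{2 e^{- 2 \theta} \sin{\left(\theta \right)}}{5} - \frac{4 e^{- 2 \theta} \cos{\left(\theta \right)}}{5}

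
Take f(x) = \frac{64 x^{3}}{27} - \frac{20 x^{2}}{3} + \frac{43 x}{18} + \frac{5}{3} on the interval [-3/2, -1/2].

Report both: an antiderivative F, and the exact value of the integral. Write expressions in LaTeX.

The substitution u = \frac{4 x^{2}}{3} - \frac{5 x}{2} - 1 works: f is exactly (dF/du)*(du/dx) for that inner function.
F(x) = \frac{16 x^{4}}{27} - \frac{20 x^{3}}{9} + \frac{43 x^{2}}{36} + \frac{5 x}{3} is an antiderivative of f.
Check: d/dx[\frac{16 x^{4}}{27} - \frac{20 x^{3}}{9} + \frac{43 x^{2}}{36} + \frac{5 x}{3}] = \frac{64 x^{3}}{27} - \frac{20 x^{2}}{3} + \frac{43 x}{18} + \frac{5}{3} = f(x).
F(-1/2) = - \frac{95}{432}; F(-3/2) = \frac{171}{16}.
Integral = F(-1/2) - F(-3/2) = - \frac{589}{54}.

Antiderivative: F(x) = \frac{16 x^{4}}{27} - \frac{20 x^{3}}{9} + \frac{43 x^{2}}{36} + \frac{5 x}{3}; value = - \frac{589}{54}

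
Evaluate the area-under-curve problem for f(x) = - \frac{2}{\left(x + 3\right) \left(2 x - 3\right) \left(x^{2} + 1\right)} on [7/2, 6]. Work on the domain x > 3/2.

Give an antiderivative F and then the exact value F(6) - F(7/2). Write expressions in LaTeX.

Factor the denominator (\left(x + 3\right) \left(2 x - 3\right) \left(x^{2} + 1\right)) and decompose: f = \frac{3 x + 11}{65 \left(x^{2} + 1\right)} - \frac{16}{117 \left(2 x - 3\right)} + \frac{1}{45 \left(x + 3\right)}; each piece integrates to a log, atan, or power term.
F(x) = - \frac{8 \log{\left(x - \frac{3}{2} \right)}}{117} + \frac{\log{\left(x + 3 \right)}}{45} + \frac{3 \log{\left(x^{2} + 1 \right)}}{130} + \frac{11 \operatorname{atan}{\left(x \right)}}{65} is an antiderivative of f.
Check: d/dx[- \frac{8 \log{\left(x - \frac{3}{2} \right)}}{117} + \frac{\log{\left(x + 3 \right)}}{45} + \frac{3 \log{\left(x^{2} + 1 \right)}}{130} + \frac{11 \operatorname{atan}{\left(x \right)}}{65}] = - \frac{2}{2 x^{4} + 3 x^{3} - 7 x^{2} + 3 x - 9}, which equals f(x).
F(6) = - \frac{8 \log{\left(\frac{9}{2} \right)}}{117} + \frac{\log{\left(9 \right)}}{45} + \frac{3 \log{\left(37 \right)}}{130} + \frac{11 \operatorname{atan}{\left(6 \right)}}{65}; F(7/2) = - \frac{8 \log{\left(2 \right)}}{117} + \frac{\log{\left(\frac{13}{2} \right)}}{45} + \frac{3 \log{\left(\frac{53}{4} \right)}}{130} + \frac{11 \operatorname{atan}{\left(\frac{7}{2} \right)}}{65}.
Integral = F(6) - F(7/2) = - \frac{11 \operatorname{atan}{\left(\frac{7}{2} \right)}}{65} - \frac{8 \log{\left(\frac{9}{2} \right)}}{117} - \frac{3 \log{\left(\frac{53}{4} \right)}}{130} - \frac{\log{\left(\frac{13}{2} \right)}}{45} + \frac{8 \log{\left(2 \right)}}{117} + \frac{\log{\left(9 \right)}}{45} + \frac{3 \log{\left(37 \right)}}{130} + \frac{11 \operatorname{atan}{\left(6 \right)}}{65}.

Antiderivative: F(x) = - \frac{8 \log{\left(x - \frac{3}{2} \right)}}{117} + \frac{\log{\left(x + 3 \right)}}{45} + \frac{3 \log{\left(x^{2} + 1 \right)}}{130} + \frac{11 \operatorname{atan}{\left(x \right)}}{65}; value = - \frac{11 \operatorname{atan}{\left(\frac{7}{2} \right)}}{65} - \frac{8 \log{\left(\frac{9}{2} \right)}}{117} - \frac{3 \log{\left(\frac{53}{4} \right)}}{130} - \frac{\log{\left(\frac{13}{2} \right)}}{45} + \frac{8 \log{\left(2 \right)}}{117} + \frac{\log{\left(9 \right)}}{45} + \frac{3 \log{\left(37 \right)}}{130} + \frac{11 \operatorname{atan}{\left(6 \right)}}{65}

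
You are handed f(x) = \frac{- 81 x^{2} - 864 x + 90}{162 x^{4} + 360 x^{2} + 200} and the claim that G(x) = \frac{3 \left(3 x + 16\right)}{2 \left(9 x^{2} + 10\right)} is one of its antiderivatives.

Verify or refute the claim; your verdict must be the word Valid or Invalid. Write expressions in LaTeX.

Valid - the claim checks out under differentiation.

d/dx[G] = \frac{- 81 x^{2} - 864 x + 90}{162 x^{4} + 360 x^{2} + 200}
This equals f(x) exactly, so the claim holds.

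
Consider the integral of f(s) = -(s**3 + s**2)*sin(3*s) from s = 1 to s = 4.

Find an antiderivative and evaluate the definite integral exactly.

Antiderivative: F(s) = (9*s**3*cos(3*s) - 9*s**2*sin(3*s) + 9*s**2*cos(3*s) - 6*s*sin(3*s) - 6*s*cos(3*s) + 2*sin(3*s) - 2*cos(3*s))/27; value = 13*sin(3)/27 - 10*cos(3)/27 - 166*sin(12)/27 + 694*cos(12)/27

Differentiate the proposed F(s) back; it has to land on f(s) exactly.
F(s) = (9*s**3*cos(3*s) - 9*s**2*sin(3*s) + 9*s**2*cos(3*s) - 6*s*sin(3*s) - 6*s*cos(3*s) + 2*sin(3*s) - 2*cos(3*s))/27 is an antiderivative of f.
Check: d/ds[(9*s**3*cos(3*s) - 9*s**2*sin(3*s) + 9*s**2*cos(3*s) - 6*s*sin(3*s) - 6*s*cos(3*s) + 2*sin(3*s) - 2*cos(3*s))/27] = -s**3*sin(3*s) - s**2*sin(3*s), which equals f(s).
F(4) = -166*sin(12)/27 + 694*cos(12)/27; F(1) = 10*cos(3)/27 - 13*sin(3)/27.
Integral = F(4) - F(1) = 13*sin(3)/27 - 10*cos(3)/27 - 166*sin(12)/27 + 694*cos(12)/27.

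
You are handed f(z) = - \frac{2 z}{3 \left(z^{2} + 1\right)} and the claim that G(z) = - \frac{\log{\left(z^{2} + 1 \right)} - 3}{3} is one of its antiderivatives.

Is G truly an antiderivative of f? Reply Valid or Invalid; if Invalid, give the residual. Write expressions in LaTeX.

Valid - differentiating G returns exactly f.

d/dz[G] = - \frac{2 z}{3 z^{2} + 3}
This equals f(z) exactly, so the claim holds.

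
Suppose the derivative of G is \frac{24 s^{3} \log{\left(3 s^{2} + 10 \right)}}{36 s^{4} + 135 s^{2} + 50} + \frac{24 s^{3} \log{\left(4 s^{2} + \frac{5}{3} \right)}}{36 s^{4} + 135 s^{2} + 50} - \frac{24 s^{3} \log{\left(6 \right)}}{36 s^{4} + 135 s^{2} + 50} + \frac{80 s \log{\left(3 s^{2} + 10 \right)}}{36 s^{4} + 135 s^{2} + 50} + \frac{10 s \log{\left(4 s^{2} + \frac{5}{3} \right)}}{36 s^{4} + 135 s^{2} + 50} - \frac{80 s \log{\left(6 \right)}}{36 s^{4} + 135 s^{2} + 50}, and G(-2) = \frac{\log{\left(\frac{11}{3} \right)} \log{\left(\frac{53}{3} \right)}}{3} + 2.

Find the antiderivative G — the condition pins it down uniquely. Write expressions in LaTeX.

G(s) = \frac{\log{\left(\frac{s^{2}}{2} + \frac{5}{3} \right)} \log{\left(4 s^{2} + \frac{5}{3} \right)}}{3} + 2

Recognize the product-rule pattern: G'(s) = u'v + uv' with u = \frac{\log{\left(\frac{s^{2}}{2} + \frac{5}{3} \right)}}{3}, v = \log{\left(4 s^{2} + \frac{5}{3} \right)}, so integration by parts undoes it.
A general antiderivative is \frac{\log{\left(\frac{s^{2}}{2} + \frac{5}{3} \right)} \log{\left(4 s^{2} + \frac{5}{3} \right)}}{3} + C.
The condition gives C = \frac{\log{\left(\frac{11}{3} \right)} \log{\left(\frac{53}{3} \right)}}{3} + 2 - (\frac{\log{\left(\frac{11}{3} \right)} \log{\left(\frac{53}{3} \right)}}{3}) = 2.
So G(s) = \frac{\log{\left(\frac{s^{2}}{2} + \frac{5}{3} \right)} \log{\left(4 s^{2} + \frac{5}{3} \right)}}{3} + 2.
Check: d/ds[\frac{\log{\left(\frac{s^{2}}{2} + \frac{5}{3} \right)} \log{\left(4 s^{2} + \frac{5}{3} \right)}}{3} + 2] = \frac{24 s^{3} \log{\left(3 s^{2} + 10 \right)} + 24 s^{3} \log{\left(4 s^{2} + \frac{5}{3} \right)} - 24 s^{3} \log{\left(6 \right)} + 80 s \log{\left(3 s^{2} + 10 \right)} + 10 s \log{\left(4 s^{2} + \frac{5}{3} \right)} - 80 s \log{\left(6 \right)}}{36 s^{4} + 135 s^{2} + 50}, which equals G'(s).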